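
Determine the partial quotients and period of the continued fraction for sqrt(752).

[27; (2, 2, 1, 2, 1, 2, 2, 54)]

Write x_i = (sqrt(752) + m_i)/d_i with (m_0, d_0) = (0, 1). a_0 = floor(sqrt(752)) = 27, since 27^2 = 729 <= 752 < 784 = 28^2.
Iterate m_{i+1} = d_i*a_i - m_i, d_{i+1} = (752 - m_{i+1}^2)/d_i, a_{i+1} = floor((a_0 + m_{i+1})/d_{i+1}):
  m_1 = 1*27 - 0 = 27, d_1 = (752 - 27^2)/1 = 23/1 = 23, a_1 = floor((27 + 27)/23) = 2.
  m_2 = 23*2 - 27 = 19, d_2 = (752 - 19^2)/23 = 391/23 = 17, a_2 = floor((27 + 19)/17) = 2.
  m_3 = 17*2 - 19 = 15, d_3 = (752 - 15^2)/17 = 527/17 = 31, a_3 = floor((27 + 15)/31) = 1.
  m_4 = 31*1 - 15 = 16, d_4 = (752 - 16^2)/31 = 496/31 = 16, a_4 = floor((27 + 16)/16) = 2.
  m_5 = 16*2 - 16 = 16, d_5 = (752 - 16^2)/16 = 496/16 = 31, a_5 = floor((27 + 16)/31) = 1.
  m_6 = 31*1 - 16 = 15, d_6 = (752 - 15^2)/31 = 527/31 = 17, a_6 = floor((27 + 15)/17) = 2.
  m_7 = 17*2 - 15 = 19, d_7 = (752 - 19^2)/17 = 391/17 = 23, a_7 = floor((27 + 19)/23) = 2.
  m_8 = 23*2 - 19 = 27, d_8 = (752 - 27^2)/23 = 23/23 = 1, a_8 = floor((27 + 27)/1) = 54.
  m_9 = 1*54 - 27 = 27, d_9 = (752 - 27^2)/1 = 23/1 = 23: (m_9, d_9) = (m_1, d_1) = (27, 23), so from here the quotients repeat a_1, ..., a_8; the period length is 8.
Hence the expansion of sqrt(752) is a_0 = 27 followed by the repeating block 2, 2, 1, 2, 1, 2, 2, 54 (period 8).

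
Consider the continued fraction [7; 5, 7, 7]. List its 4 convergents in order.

7/1, 36/5, 259/36, 1849/257

Using the convergent recurrence p_i = a_i*p_{i-1} + p_{i-2}, q_i = a_i*q_{i-1} + q_{i-2} with p_{-2}=0, p_{-1}=1, q_{-2}=1, q_{-1}=0:
  i=0: a_0=7, p_0 = 7*1 + 0 = 7, q_0 = 7*0 + 1 = 1.
  i=1: a_1=5, p_1 = 5*7 + 1 = 36, q_1 = 5*1 + 0 = 5.
  i=2: a_2=7, p_2 = 7*36 + 7 = 259, q_2 = 7*5 + 1 = 36.
  i=3: a_3=7, p_3 = 7*259 + 36 = 1849, q_3 = 7*36 + 5 = 257.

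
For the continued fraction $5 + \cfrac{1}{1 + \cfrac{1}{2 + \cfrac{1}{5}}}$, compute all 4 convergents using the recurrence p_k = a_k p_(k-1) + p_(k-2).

Using the convergent recurrence p_i = a_i*p_{i-1} + p_{i-2}, q_i = a_i*q_{i-1} + q_{i-2} with p_{-2}=0, p_{-1}=1, q_{-2}=1, q_{-1}=0:
  i=0: a_0=5, p_0 = 5*1 + 0 = 5, q_0 = 5*0 + 1 = 1.
  i=1: a_1=1, p_1 = 1*5 + 1 = 6, q_1 = 1*1 + 0 = 1.
  i=2: a_2=2, p_2 = 2*6 + 5 = 17, q_2 = 2*1 + 1 = 3.
  i=3: a_3=5, p_3 = 5*17 + 6 = 91, q_3 = 5*3 + 1 = 16.

5/1, 6/1, 17/3, 91/16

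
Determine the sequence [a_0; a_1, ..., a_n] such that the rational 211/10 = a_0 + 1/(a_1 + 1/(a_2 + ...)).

Run the Euclidean algorithm on 211 and 10; the successive quotients are the partial quotients a_0, a_1, ... (each step inverts the fractional part left over by the previous one):
  211 = 21*10 + 1, so a_0 = 21.
  10 = 10*1 + 0, so a_1 = 10.
The remainder reaches 0 after 2 divisions, so the expansion has 2 partial quotients, read off in order.

[21; 10]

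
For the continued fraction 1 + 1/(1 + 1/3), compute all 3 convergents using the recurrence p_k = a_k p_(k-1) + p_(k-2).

Using the convergent recurrence p_i = a_i*p_{i-1} + p_{i-2}, q_i = a_i*q_{i-1} + q_{i-2} with p_{-2}=0, p_{-1}=1, q_{-2}=1, q_{-1}=0:
  i=0: a_0=1, p_0 = 1*1 + 0 = 1, q_0 = 1*0 + 1 = 1.
  i=1: a_1=1, p_1 = 1*1 + 1 = 2, q_1 = 1*1 + 0 = 1.
  i=2: a_2=3, p_2 = 3*2 + 1 = 7, q_2 = 3*1 + 1 = 4.

1/1, 2/1, 7/4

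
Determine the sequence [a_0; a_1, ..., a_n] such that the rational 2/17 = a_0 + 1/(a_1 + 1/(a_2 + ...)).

Run the Euclidean algorithm on 2 and 17; the successive quotients are the partial quotients a_0, a_1, ... (each step inverts the fractional part left over by the previous one):
  2 = 0*17 + 2, so a_0 = 0.
  17 = 8*2 + 1, so a_1 = 8.
  2 = 2*1 + 0, so a_2 = 2.
The remainder reaches 0 after 3 divisions, so the expansion has 3 partial quotients, read off in order.

[0; 8, 2]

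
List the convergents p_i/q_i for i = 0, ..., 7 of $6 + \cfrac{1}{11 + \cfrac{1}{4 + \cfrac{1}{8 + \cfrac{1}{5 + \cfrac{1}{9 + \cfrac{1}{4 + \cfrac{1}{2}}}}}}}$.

Using the convergent recurrence p_i = a_i*p_{i-1} + p_{i-2}, q_i = a_i*q_{i-1} + q_{i-2} with p_{-2}=0, p_{-1}=1, q_{-2}=1, q_{-1}=0:
  i=0: a_0=6, p_0 = 6*1 + 0 = 6, q_0 = 6*0 + 1 = 1.
  i=1: a_1=11, p_1 = 11*6 + 1 = 67, q_1 = 11*1 + 0 = 11.
  i=2: a_2=4, p_2 = 4*67 + 6 = 274, q_2 = 4*11 + 1 = 45.
  i=3: a_3=8, p_3 = 8*274 + 67 = 2259, q_3 = 8*45 + 11 = 371.
  i=4: a_4=5, p_4 = 5*2259 + 274 = 11569, q_4 = 5*371 + 45 = 1900.
  i=5: a_5=9, p_5 = 9*11569 + 2259 = 106380, q_5 = 9*1900 + 371 = 17471.
  i=6: a_6=4, p_6 = 4*106380 + 11569 = 437089, q_6 = 4*17471 + 1900 = 71784.
  i=7: a_7=2, p_7 = 2*437089 + 106380 = 980558, q_7 = 2*71784 + 17471 = 161039.

6/1, 67/11, 274/45, 2259/371, 11569/1900, 106380/17471, 437089/71784, 980558/161039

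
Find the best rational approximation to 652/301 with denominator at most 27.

Expand x = 652/301 as a continued fraction with the Euclidean algorithm:
  652 = 2*301 + 50, so a_0 = 2.
  301 = 6*50 + 1, so a_1 = 6.
  50 = 50*1 + 0, so a_2 = 50.
so x = [2; 6, 50].
Convergents (p_i = a_i*p_{i-1} + p_{i-2}, q_i = a_i*q_{i-1} + q_{i-2} with p_{-2}=0, p_{-1}=1, q_{-2}=1, q_{-1}=0), until the denominator exceeds 27:
  i=0: a_0=2, p_0 = 2*1 + 0 = 2, q_0 = 2*0 + 1 = 1.
  i=1: a_1=6, p_1 = 6*2 + 1 = 13, q_1 = 6*1 + 0 = 6.
  i=2: a_2=50, p_2 = 50*13 + 2 = 652, q_2 = 50*6 + 1 = 301.
q_2 = 301 > 27, so the last convergent with denominator <= 27 is p_1/q_1 = 13/6.
The closest fraction with denominator <= 27 is either p_1/q_1 or the intermediate fraction (k*p_1 + p_0)/(k*q_1 + q_0) with the largest k >= 1 whose denominator stays <= 27; these approach x as k grows, and every other convergent or intermediate fraction in range is farther away.
Largest k: floor((27 - q_0)/q_1) = floor((27 - 1)/6) = 4.
That gives (4*13 + 2)/(4*6 + 1) = 54/25.
Compare the errors: |x - 13/6| = |652*6 - 13*301|/(301*6) = 1/1806, and |x - 54/25| = |652*25 - 54*301|/(301*25) = 46/7525.
Cross-multiplying, 1*7525 = 7525 < 83076 = 46*1806, so 1/1806 is smaller: the convergent 13/6 is closer to x than 54/25.

13/6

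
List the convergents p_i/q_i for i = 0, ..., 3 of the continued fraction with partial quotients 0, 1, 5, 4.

0/1, 1/1, 5/6, 21/25

Using the convergent recurrence p_i = a_i*p_{i-1} + p_{i-2}, q_i = a_i*q_{i-1} + q_{i-2} with p_{-2}=0, p_{-1}=1, q_{-2}=1, q_{-1}=0:
  i=0: a_0=0, p_0 = 0*1 + 0 = 0, q_0 = 0*0 + 1 = 1.
  i=1: a_1=1, p_1 = 1*0 + 1 = 1, q_1 = 1*1 + 0 = 1.
  i=2: a_2=5, p_2 = 5*1 + 0 = 5, q_2 = 5*1 + 1 = 6.
  i=3: a_3=4, p_3 = 4*5 + 1 = 21, q_3 = 4*6 + 1 = 25.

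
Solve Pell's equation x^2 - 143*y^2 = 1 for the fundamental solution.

First expand sqrt(143) as a continued fraction. With x_i = (sqrt(143) + m_i)/d_i and (m_0, d_0) = (0, 1): a_0 = floor(sqrt(143)) = 11, since 11^2 = 121 <= 143 < 144 = 12^2.
Iterate m_{i+1} = d_i*a_i - m_i, d_{i+1} = (143 - m_{i+1}^2)/d_i, a_{i+1} = floor((a_0 + m_{i+1})/d_{i+1}):
  m_1 = 1*11 - 0 = 11, d_1 = (143 - 11^2)/1 = 22/1 = 22, a_1 = floor((11 + 11)/22) = 1.
  m_2 = 22*1 - 11 = 11, d_2 = (143 - 11^2)/22 = 22/22 = 1, a_2 = floor((11 + 11)/1) = 22.
  m_3 = 1*22 - 11 = 11, d_3 = (143 - 11^2)/1 = 22/1 = 22: (m_3, d_3) = (m_1, d_1) = (11, 22), so from here the quotients repeat a_1, a_2; the period length is 2.
So sqrt(143) = [11; (1, 22)] with period length k = 2.
k is even, so the fundamental solution of x^2 - 143y^2 = 1 is (p_{k-1}, q_{k-1}) = (p_1, q_1); compute convergents through index 1.
Convergents (p_i = a_i*p_{i-1} + p_{i-2}, q_i = a_i*q_{i-1} + q_{i-2} with p_{-2}=0, p_{-1}=1, q_{-2}=1, q_{-1}=0):
  i=0: a_0=11, p_0 = 11*1 + 0 = 11, q_0 = 11*0 + 1 = 1.
  i=1: a_1=1, p_1 = 1*11 + 1 = 12, q_1 = 1*1 + 0 = 1.
Check: 12^2 - 143*1^2 = 144 - 143 = 1, so (x, y) = (12, 1) solves the equation, and by the theorem it is the least positive solution.

(x, y) = (12, 1)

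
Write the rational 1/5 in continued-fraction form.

[0; 5]

Run the Euclidean algorithm on 1 and 5; the successive quotients are the partial quotients a_0, a_1, ... (each step inverts the fractional part left over by the previous one):
  1 = 0*5 + 1, so a_0 = 0.
  5 = 5*1 + 0, so a_1 = 5.
The remainder reaches 0 after 2 divisions, so the expansion has 2 partial quotients, read off in order.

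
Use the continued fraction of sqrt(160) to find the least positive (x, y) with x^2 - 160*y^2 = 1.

(x, y) = (721, 57)

First expand sqrt(160) as a continued fraction. With x_i = (sqrt(160) + m_i)/d_i and (m_0, d_0) = (0, 1): a_0 = floor(sqrt(160)) = 12, since 12^2 = 144 <= 160 < 169 = 13^2.
Iterate m_{i+1} = d_i*a_i - m_i, d_{i+1} = (160 - m_{i+1}^2)/d_i, a_{i+1} = floor((a_0 + m_{i+1})/d_{i+1}):
  m_1 = 1*12 - 0 = 12, d_1 = (160 - 12^2)/1 = 16/1 = 16, a_1 = floor((12 + 12)/16) = 1.
  m_2 = 16*1 - 12 = 4, d_2 = (160 - 4^2)/16 = 144/16 = 9, a_2 = floor((12 + 4)/9) = 1.
  m_3 = 9*1 - 4 = 5, d_3 = (160 - 5^2)/9 = 135/9 = 15, a_3 = floor((12 + 5)/15) = 1.
  m_4 = 15*1 - 5 = 10, d_4 = (160 - 10^2)/15 = 60/15 = 4, a_4 = floor((12 + 10)/4) = 5.
  m_5 = 4*5 - 10 = 10, d_5 = (160 - 10^2)/4 = 60/4 = 15, a_5 = floor((12 + 10)/15) = 1.
  m_6 = 15*1 - 10 = 5, d_6 = (160 - 5^2)/15 = 135/15 = 9, a_6 = floor((12 + 5)/9) = 1.
  m_7 = 9*1 - 5 = 4, d_7 = (160 - 4^2)/9 = 144/9 = 16, a_7 = floor((12 + 4)/16) = 1.
  m_8 = 16*1 - 4 = 12, d_8 = (160 - 12^2)/16 = 16/16 = 1, a_8 = floor((12 + 12)/1) = 24.
  m_9 = 1*24 - 12 = 12, d_9 = (160 - 12^2)/1 = 16/1 = 16: (m_9, d_9) = (m_1, d_1) = (12, 16), so from here the quotients repeat a_1, ..., a_8; the period length is 8.
So sqrt(160) = [12; (1, 1, 1, 5, 1, 1, 1, 24)] with period length k = 8.
k is even, so the fundamental solution of x^2 - 160y^2 = 1 is (p_{k-1}, q_{k-1}) = (p_7, q_7); compute convergents through index 7.
Convergents (p_i = a_i*p_{i-1} + p_{i-2}, q_i = a_i*q_{i-1} + q_{i-2} with p_{-2}=0, p_{-1}=1, q_{-2}=1, q_{-1}=0):
  i=0: a_0=12, p_0 = 12*1 + 0 = 12, q_0 = 12*0 + 1 = 1.
  i=1: a_1=1, p_1 = 1*12 + 1 = 13, q_1 = 1*1 + 0 = 1.
  i=2: a_2=1, p_2 = 1*13 + 12 = 25, q_2 = 1*1 + 1 = 2.
  i=3: a_3=1, p_3 = 1*25 + 13 = 38, q_3 = 1*2 + 1 = 3.
  i=4: a_4=5, p_4 = 5*38 + 25 = 215, q_4 = 5*3 + 2 = 17.
  i=5: a_5=1, p_5 = 1*215 + 38 = 253, q_5 = 1*17 + 3 = 20.
  i=6: a_6=1, p_6 = 1*253 + 215 = 468, q_6 = 1*20 + 17 = 37.
  i=7: a_7=1, p_7 = 1*468 + 253 = 721, q_7 = 1*37 + 20 = 57.
Check: 721^2 - 160*57^2 = 519841 - 519840 = 1, so (x, y) = (721, 57) solves the equation, and by the theorem it is the least positive solution.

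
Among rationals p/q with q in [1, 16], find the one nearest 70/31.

Expand x = 70/31 as a continued fraction with the Euclidean algorithm:
  70 = 2*31 + 8, so a_0 = 2.
  31 = 3*8 + 7, so a_1 = 3.
  8 = 1*7 + 1, so a_2 = 1.
  7 = 7*1 + 0, so a_3 = 7.
so x = [2; 3, 1, 7].
Convergents (p_i = a_i*p_{i-1} + p_{i-2}, q_i = a_i*q_{i-1} + q_{i-2} with p_{-2}=0, p_{-1}=1, q_{-2}=1, q_{-1}=0), until the denominator exceeds 16:
  i=0: a_0=2, p_0 = 2*1 + 0 = 2, q_0 = 2*0 + 1 = 1.
  i=1: a_1=3, p_1 = 3*2 + 1 = 7, q_1 = 3*1 + 0 = 3.
  i=2: a_2=1, p_2 = 1*7 + 2 = 9, q_2 = 1*3 + 1 = 4.
  i=3: a_3=7, p_3 = 7*9 + 7 = 70, q_3 = 7*4 + 3 = 31.
q_3 = 31 > 16, so the last convergent with denominator <= 16 is p_2/q_2 = 9/4.
The closest fraction with denominator <= 16 is either p_2/q_2 or the intermediate fraction (k*p_2 + p_1)/(k*q_2 + q_1) with the largest k >= 1 whose denominator stays <= 16; these approach x as k grows, and every other convergent or intermediate fraction in range is farther away.
Largest k: floor((16 - q_1)/q_2) = floor((16 - 3)/4) = 3.
That gives (3*9 + 7)/(3*4 + 3) = 34/15.
Compare the errors: |x - 9/4| = |70*4 - 9*31|/(31*4) = 1/124, and |x - 34/15| = |70*15 - 34*31|/(31*15) = 4/465.
Cross-multiplying, 1*465 = 465 < 496 = 4*124, so 1/124 is smaller: the convergent 9/4 is closer to x than 34/15.

9/4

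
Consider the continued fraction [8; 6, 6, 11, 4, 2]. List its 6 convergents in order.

8/1, 49/6, 302/37, 3371/413, 13786/1689, 30943/3791

Using the convergent recurrence p_i = a_i*p_{i-1} + p_{i-2}, q_i = a_i*q_{i-1} + q_{i-2} with p_{-2}=0, p_{-1}=1, q_{-2}=1, q_{-1}=0:
  i=0: a_0=8, p_0 = 8*1 + 0 = 8, q_0 = 8*0 + 1 = 1.
  i=1: a_1=6, p_1 = 6*8 + 1 = 49, q_1 = 6*1 + 0 = 6.
  i=2: a_2=6, p_2 = 6*49 + 8 = 302, q_2 = 6*6 + 1 = 37.
  i=3: a_3=11, p_3 = 11*302 + 49 = 3371, q_3 = 11*37 + 6 = 413.
  i=4: a_4=4, p_4 = 4*3371 + 302 = 13786, q_4 = 4*413 + 37 = 1689.
  i=5: a_5=2, p_5 = 2*13786 + 3371 = 30943, q_5 = 2*1689 + 413 = 3791.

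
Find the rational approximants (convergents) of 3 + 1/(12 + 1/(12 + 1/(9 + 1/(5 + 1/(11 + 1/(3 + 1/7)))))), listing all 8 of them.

Using the convergent recurrence p_i = a_i*p_{i-1} + p_{i-2}, q_i = a_i*q_{i-1} + q_{i-2} with p_{-2}=0, p_{-1}=1, q_{-2}=1, q_{-1}=0:
  i=0: a_0=3, p_0 = 3*1 + 0 = 3, q_0 = 3*0 + 1 = 1.
  i=1: a_1=12, p_1 = 12*3 + 1 = 37, q_1 = 12*1 + 0 = 12.
  i=2: a_2=12, p_2 = 12*37 + 3 = 447, q_2 = 12*12 + 1 = 145.
  i=3: a_3=9, p_3 = 9*447 + 37 = 4060, q_3 = 9*145 + 12 = 1317.
  i=4: a_4=5, p_4 = 5*4060 + 447 = 20747, q_4 = 5*1317 + 145 = 6730.
  i=5: a_5=11, p_5 = 11*20747 + 4060 = 232277, q_5 = 11*6730 + 1317 = 75347.
  i=6: a_6=3, p_6 = 3*232277 + 20747 = 717578, q_6 = 3*75347 + 6730 = 232771.
  i=7: a_7=7, p_7 = 7*717578 + 232277 = 5255323, q_7 = 7*232771 + 75347 = 1704744.

3/1, 37/12, 447/145, 4060/1317, 20747/6730, 232277/75347, 717578/232771, 5255323/1704744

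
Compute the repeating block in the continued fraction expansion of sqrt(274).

[16; (1, 1, 4, 4, 1, 1, 32)]

Write x_i = (sqrt(274) + m_i)/d_i with (m_0, d_0) = (0, 1). a_0 = floor(sqrt(274)) = 16, since 16^2 = 256 <= 274 < 289 = 17^2.
Iterate m_{i+1} = d_i*a_i - m_i, d_{i+1} = (274 - m_{i+1}^2)/d_i, a_{i+1} = floor((a_0 + m_{i+1})/d_{i+1}):
  m_1 = 1*16 - 0 = 16, d_1 = (274 - 16^2)/1 = 18/1 = 18, a_1 = floor((16 + 16)/18) = 1.
  m_2 = 18*1 - 16 = 2, d_2 = (274 - 2^2)/18 = 270/18 = 15, a_2 = floor((16 + 2)/15) = 1.
  m_3 = 15*1 - 2 = 13, d_3 = (274 - 13^2)/15 = 105/15 = 7, a_3 = floor((16 + 13)/7) = 4.
  m_4 = 7*4 - 13 = 15, d_4 = (274 - 15^2)/7 = 49/7 = 7, a_4 = floor((16 + 15)/7) = 4.
  m_5 = 7*4 - 15 = 13, d_5 = (274 - 13^2)/7 = 105/7 = 15, a_5 = floor((16 + 13)/15) = 1.
  m_6 = 15*1 - 13 = 2, d_6 = (274 - 2^2)/15 = 270/15 = 18, a_6 = floor((16 + 2)/18) = 1.
  m_7 = 18*1 - 2 = 16, d_7 = (274 - 16^2)/18 = 18/18 = 1, a_7 = floor((16 + 16)/1) = 32.
  m_8 = 1*32 - 16 = 16, d_8 = (274 - 16^2)/1 = 18/1 = 18: (m_8, d_8) = (m_1, d_1) = (16, 18), so from here the quotients repeat a_1, ..., a_7; the period length is 7.
Hence the expansion of sqrt(274) is a_0 = 16 followed by the repeating block 1, 1, 4, 4, 1, 1, 32 (period 7).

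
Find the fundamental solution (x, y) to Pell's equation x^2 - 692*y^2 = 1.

(x, y) = (2499849, 95030)

First expand sqrt(692) as a continued fraction. With x_i = (sqrt(692) + m_i)/d_i and (m_0, d_0) = (0, 1): a_0 = floor(sqrt(692)) = 26, since 26^2 = 676 <= 692 < 729 = 27^2.
Iterate m_{i+1} = d_i*a_i - m_i, d_{i+1} = (692 - m_{i+1}^2)/d_i, a_{i+1} = floor((a_0 + m_{i+1})/d_{i+1}):
  m_1 = 1*26 - 0 = 26, d_1 = (692 - 26^2)/1 = 16/1 = 16, a_1 = floor((26 + 26)/16) = 3.
  m_2 = 16*3 - 26 = 22, d_2 = (692 - 22^2)/16 = 208/16 = 13, a_2 = floor((26 + 22)/13) = 3.
  m_3 = 13*3 - 22 = 17, d_3 = (692 - 17^2)/13 = 403/13 = 31, a_3 = floor((26 + 17)/31) = 1.
  m_4 = 31*1 - 17 = 14, d_4 = (692 - 14^2)/31 = 496/31 = 16, a_4 = floor((26 + 14)/16) = 2.
  m_5 = 16*2 - 14 = 18, d_5 = (692 - 18^2)/16 = 368/16 = 23, a_5 = floor((26 + 18)/23) = 1.
  m_6 = 23*1 - 18 = 5, d_6 = (692 - 5^2)/23 = 667/23 = 29, a_6 = floor((26 + 5)/29) = 1.
  m_7 = 29*1 - 5 = 24, d_7 = (692 - 24^2)/29 = 116/29 = 4, a_7 = floor((26 + 24)/4) = 12.
  m_8 = 4*12 - 24 = 24, d_8 = (692 - 24^2)/4 = 116/4 = 29, a_8 = floor((26 + 24)/29) = 1.
  m_9 = 29*1 - 24 = 5, d_9 = (692 - 5^2)/29 = 667/29 = 23, a_9 = floor((26 + 5)/23) = 1.
  m_10 = 23*1 - 5 = 18, d_10 = (692 - 18^2)/23 = 368/23 = 16, a_10 = floor((26 + 18)/16) = 2.
  m_11 = 16*2 - 18 = 14, d_11 = (692 - 14^2)/16 = 496/16 = 31, a_11 = floor((26 + 14)/31) = 1.
  m_12 = 31*1 - 14 = 17, d_12 = (692 - 17^2)/31 = 403/31 = 13, a_12 = floor((26 + 17)/13) = 3.
  m_13 = 13*3 - 17 = 22, d_13 = (692 - 22^2)/13 = 208/13 = 16, a_13 = floor((26 + 22)/16) = 3.
  m_14 = 16*3 - 22 = 26, d_14 = (692 - 26^2)/16 = 16/16 = 1, a_14 = floor((26 + 26)/1) = 52.
  m_15 = 1*52 - 26 = 26, d_15 = (692 - 26^2)/1 = 16/1 = 16: (m_15, d_15) = (m_1, d_1) = (26, 16), so from here the quotients repeat a_1, ..., a_14; the period length is 14.
So sqrt(692) = [26; (3, 3, 1, 2, 1, 1, 12, 1, 1, 2, 1, 3, 3, 52)] with period length k = 14.
k is even, so the fundamental solution of x^2 - 692y^2 = 1 is (p_{k-1}, q_{k-1}) = (p_13, q_13); compute convergents through index 13.
Convergents (p_i = a_i*p_{i-1} + p_{i-2}, q_i = a_i*q_{i-1} + q_{i-2} with p_{-2}=0, p_{-1}=1, q_{-2}=1, q_{-1}=0):
  i=0: a_0=26, p_0 = 26*1 + 0 = 26, q_0 = 26*0 + 1 = 1.
  i=1: a_1=3, p_1 = 3*26 + 1 = 79, q_1 = 3*1 + 0 = 3.
  i=2: a_2=3, p_2 = 3*79 + 26 = 263, q_2 = 3*3 + 1 = 10.
  i=3: a_3=1, p_3 = 1*263 + 79 = 342, q_3 = 1*10 + 3 = 13.
  i=4: a_4=2, p_4 = 2*342 + 263 = 947, q_4 = 2*13 + 10 = 36.
  i=5: a_5=1, p_5 = 1*947 + 342 = 1289, q_5 = 1*36 + 13 = 49.
  i=6: a_6=1, p_6 = 1*1289 + 947 = 2236, q_6 = 1*49 + 36 = 85.
  i=7: a_7=12, p_7 = 12*2236 + 1289 = 28121, q_7 = 12*85 + 49 = 1069.
  i=8: a_8=1, p_8 = 1*28121 + 2236 = 30357, q_8 = 1*1069 + 85 = 1154.
  i=9: a_9=1, p_9 = 1*30357 + 28121 = 58478, q_9 = 1*1154 + 1069 = 2223.
  i=10: a_10=2, p_10 = 2*58478 + 30357 = 147313, q_10 = 2*2223 + 1154 = 5600.
  i=11: a_11=1, p_11 = 1*147313 + 58478 = 205791, q_11 = 1*5600 + 2223 = 7823.
  i=12: a_12=3, p_12 = 3*205791 + 147313 = 764686, q_12 = 3*7823 + 5600 = 29069.
  i=13: a_13=3, p_13 = 3*764686 + 205791 = 2499849, q_13 = 3*29069 + 7823 = 95030.
Check: 2499849^2 - 692*95030^2 = 6249245022801 - 6249245022800 = 1, so (x, y) = (2499849, 95030) solves the equation, and by the theorem it is the least positive solution.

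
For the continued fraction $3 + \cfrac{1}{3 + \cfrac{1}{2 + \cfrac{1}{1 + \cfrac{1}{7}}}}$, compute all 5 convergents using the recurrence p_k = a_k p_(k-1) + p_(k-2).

Using the convergent recurrence p_i = a_i*p_{i-1} + p_{i-2}, q_i = a_i*q_{i-1} + q_{i-2} with p_{-2}=0, p_{-1}=1, q_{-2}=1, q_{-1}=0:
  i=0: a_0=3, p_0 = 3*1 + 0 = 3, q_0 = 3*0 + 1 = 1.
  i=1: a_1=3, p_1 = 3*3 + 1 = 10, q_1 = 3*1 + 0 = 3.
  i=2: a_2=2, p_2 = 2*10 + 3 = 23, q_2 = 2*3 + 1 = 7.
  i=3: a_3=1, p_3 = 1*23 + 10 = 33, q_3 = 1*7 + 3 = 10.
  i=4: a_4=7, p_4 = 7*33 + 23 = 254, q_4 = 7*10 + 7 = 77.

3/1, 10/3, 23/7, 33/10, 254/77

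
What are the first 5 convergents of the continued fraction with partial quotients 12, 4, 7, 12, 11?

12/1, 49/4, 355/29, 4309/352, 47754/3901

Using the convergent recurrence p_i = a_i*p_{i-1} + p_{i-2}, q_i = a_i*q_{i-1} + q_{i-2} with p_{-2}=0, p_{-1}=1, q_{-2}=1, q_{-1}=0:
  i=0: a_0=12, p_0 = 12*1 + 0 = 12, q_0 = 12*0 + 1 = 1.
  i=1: a_1=4, p_1 = 4*12 + 1 = 49, q_1 = 4*1 + 0 = 4.
  i=2: a_2=7, p_2 = 7*49 + 12 = 355, q_2 = 7*4 + 1 = 29.
  i=3: a_3=12, p_3 = 12*355 + 49 = 4309, q_3 = 12*29 + 4 = 352.
  i=4: a_4=11, p_4 = 11*4309 + 355 = 47754, q_4 = 11*352 + 29 = 3901.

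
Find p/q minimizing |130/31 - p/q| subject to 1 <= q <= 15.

21/5

Expand x = 130/31 as a continued fraction with the Euclidean algorithm:
  130 = 4*31 + 6, so a_0 = 4.
  31 = 5*6 + 1, so a_1 = 5.
  6 = 6*1 + 0, so a_2 = 6.
so x = [4; 5, 6].
Convergents (p_i = a_i*p_{i-1} + p_{i-2}, q_i = a_i*q_{i-1} + q_{i-2} with p_{-2}=0, p_{-1}=1, q_{-2}=1, q_{-1}=0), until the denominator exceeds 15:
  i=0: a_0=4, p_0 = 4*1 + 0 = 4, q_0 = 4*0 + 1 = 1.
  i=1: a_1=5, p_1 = 5*4 + 1 = 21, q_1 = 5*1 + 0 = 5.
  i=2: a_2=6, p_2 = 6*21 + 4 = 130, q_2 = 6*5 + 1 = 31.
q_2 = 31 > 15, so the last convergent with denominator <= 15 is p_1/q_1 = 21/5.
The closest fraction with denominator <= 15 is either p_1/q_1 or the intermediate fraction (k*p_1 + p_0)/(k*q_1 + q_0) with the largest k >= 1 whose denominator stays <= 15; these approach x as k grows, and every other convergent or intermediate fraction in range is farther away.
Largest k: floor((15 - q_0)/q_1) = floor((15 - 1)/5) = 2.
That gives (2*21 + 4)/(2*5 + 1) = 46/11.
Compare the errors: |x - 21/5| = |130*5 - 21*31|/(31*5) = 1/155, and |x - 46/11| = |130*11 - 46*31|/(31*11) = 4/341.
Cross-multiplying, 1*341 = 341 < 620 = 4*155, so 1/155 is smaller: the convergent 21/5 is closer to x than 46/11.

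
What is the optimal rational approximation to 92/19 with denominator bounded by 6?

Expand x = 92/19 as a continued fraction with the Euclidean algorithm:
  92 = 4*19 + 16, so a_0 = 4.
  19 = 1*16 + 3, so a_1 = 1.
  16 = 5*3 + 1, so a_2 = 5.
  3 = 3*1 + 0, so a_3 = 3.
so x = [4; 1, 5, 3].
Convergents (p_i = a_i*p_{i-1} + p_{i-2}, q_i = a_i*q_{i-1} + q_{i-2} with p_{-2}=0, p_{-1}=1, q_{-2}=1, q_{-1}=0), until the denominator exceeds 6:
  i=0: a_0=4, p_0 = 4*1 + 0 = 4, q_0 = 4*0 + 1 = 1.
  i=1: a_1=1, p_1 = 1*4 + 1 = 5, q_1 = 1*1 + 0 = 1.
  i=2: a_2=5, p_2 = 5*5 + 4 = 29, q_2 = 5*1 + 1 = 6.
  i=3: a_3=3, p_3 = 3*29 + 5 = 92, q_3 = 3*6 + 1 = 19.
q_3 = 19 > 6, so the last convergent with denominator <= 6 is p_2/q_2 = 29/6.
The closest fraction with denominator <= 6 is either p_2/q_2 or the intermediate fraction (k*p_2 + p_1)/(k*q_2 + q_1) with the largest k >= 1 whose denominator stays <= 6; these approach x as k grows, and every other convergent or intermediate fraction in range is farther away.
Largest k: floor((6 - q_1)/q_2) = floor((6 - 1)/6) = 0.
Since k = 0, no intermediate fraction beyond p_2/q_2 has denominator <= 6, so the convergent 29/6 is the closest (its error is |92*6 - 29*19|/(19*6) = 1/114).

29/6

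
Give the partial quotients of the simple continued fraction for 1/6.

[0; 6]

Run the Euclidean algorithm on 1 and 6; the successive quotients are the partial quotients a_0, a_1, ... (each step inverts the fractional part left over by the previous one):
  1 = 0*6 + 1, so a_0 = 0.
  6 = 6*1 + 0, so a_1 = 6.
The remainder reaches 0 after 2 divisions, so the expansion has 2 partial quotients, read off in order.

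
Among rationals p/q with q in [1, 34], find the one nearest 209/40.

Expand x = 209/40 as a continued fraction with the Euclidean algorithm:
  209 = 5*40 + 9, so a_0 = 5.
  40 = 4*9 + 4, so a_1 = 4.
  9 = 2*4 + 1, so a_2 = 2.
  4 = 4*1 + 0, so a_3 = 4.
so x = [5; 4, 2, 4].
Convergents (p_i = a_i*p_{i-1} + p_{i-2}, q_i = a_i*q_{i-1} + q_{i-2} with p_{-2}=0, p_{-1}=1, q_{-2}=1, q_{-1}=0), until the denominator exceeds 34:
  i=0: a_0=5, p_0 = 5*1 + 0 = 5, q_0 = 5*0 + 1 = 1.
  i=1: a_1=4, p_1 = 4*5 + 1 = 21, q_1 = 4*1 + 0 = 4.
  i=2: a_2=2, p_2 = 2*21 + 5 = 47, q_2 = 2*4 + 1 = 9.
  i=3: a_3=4, p_3 = 4*47 + 21 = 209, q_3 = 4*9 + 4 = 40.
q_3 = 40 > 34, so the last convergent with denominator <= 34 is p_2/q_2 = 47/9.
The closest fraction with denominator <= 34 is either p_2/q_2 or the intermediate fraction (k*p_2 + p_1)/(k*q_2 + q_1) with the largest k >= 1 whose denominator stays <= 34; these approach x as k grows, and every other convergent or intermediate fraction in range is farther away.
Largest k: floor((34 - q_1)/q_2) = floor((34 - 4)/9) = 3.
That gives (3*47 + 21)/(3*9 + 4) = 162/31.
Compare the errors: |x - 47/9| = |209*9 - 47*40|/(40*9) = 1/360, and |x - 162/31| = |209*31 - 162*40|/(40*31) = 1/1240.
Cross-multiplying, 1*360 = 360 < 1240 = 1*1240, so 1/1240 is smaller: the intermediate fraction 162/31 is closer to x than 47/9.

162/31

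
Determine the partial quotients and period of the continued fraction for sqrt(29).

Write x_i = (sqrt(29) + m_i)/d_i with (m_0, d_0) = (0, 1). a_0 = floor(sqrt(29)) = 5, since 5^2 = 25 <= 29 < 36 = 6^2.
Iterate m_{i+1} = d_i*a_i - m_i, d_{i+1} = (29 - m_{i+1}^2)/d_i, a_{i+1} = floor((a_0 + m_{i+1})/d_{i+1}):
  m_1 = 1*5 - 0 = 5, d_1 = (29 - 5^2)/1 = 4/1 = 4, a_1 = floor((5 + 5)/4) = 2.
  m_2 = 4*2 - 5 = 3, d_2 = (29 - 3^2)/4 = 20/4 = 5, a_2 = floor((5 + 3)/5) = 1.
  m_3 = 5*1 - 3 = 2, d_3 = (29 - 2^2)/5 = 25/5 = 5, a_3 = floor((5 + 2)/5) = 1.
  m_4 = 5*1 - 2 = 3, d_4 = (29 - 3^2)/5 = 20/5 = 4, a_4 = floor((5 + 3)/4) = 2.
  m_5 = 4*2 - 3 = 5, d_5 = (29 - 5^2)/4 = 4/4 = 1, a_5 = floor((5 + 5)/1) = 10.
  m_6 = 1*10 - 5 = 5, d_6 = (29 - 5^2)/1 = 4/1 = 4: (m_6, d_6) = (m_1, d_1) = (5, 4), so from here the quotients repeat a_1, ..., a_5; the period length is 5.
Hence the expansion of sqrt(29) is a_0 = 5 followed by the repeating block 2, 1, 1, 2, 10 (period 5).

[5; (2, 1, 1, 2, 10)]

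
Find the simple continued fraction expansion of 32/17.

[1; 1, 7, 2]

Run the Euclidean algorithm on 32 and 17; the successive quotients are the partial quotients a_0, a_1, ... (each step inverts the fractional part left over by the previous one):
  32 = 1*17 + 15, so a_0 = 1.
  17 = 1*15 + 2, so a_1 = 1.
  15 = 7*2 + 1, so a_2 = 7.
  2 = 2*1 + 0, so a_3 = 2.
The remainder reaches 0 after 4 divisions, so the expansion has 4 partial quotients, read off in order.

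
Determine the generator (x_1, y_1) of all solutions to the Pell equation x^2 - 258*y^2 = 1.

First expand sqrt(258) as a continued fraction. With x_i = (sqrt(258) + m_i)/d_i and (m_0, d_0) = (0, 1): a_0 = floor(sqrt(258)) = 16, since 16^2 = 256 <= 258 < 289 = 17^2.
Iterate m_{i+1} = d_i*a_i - m_i, d_{i+1} = (258 - m_{i+1}^2)/d_i, a_{i+1} = floor((a_0 + m_{i+1})/d_{i+1}):
  m_1 = 1*16 - 0 = 16, d_1 = (258 - 16^2)/1 = 2/1 = 2, a_1 = floor((16 + 16)/2) = 16.
  m_2 = 2*16 - 16 = 16, d_2 = (258 - 16^2)/2 = 2/2 = 1, a_2 = floor((16 + 16)/1) = 32.
  m_3 = 1*32 - 16 = 16, d_3 = (258 - 16^2)/1 = 2/1 = 2: (m_3, d_3) = (m_1, d_1) = (16, 2), so from here the quotients repeat a_1, a_2; the period length is 2.
So sqrt(258) = [16; (16, 32)] with period length k = 2.
k is even, so the fundamental solution of x^2 - 258y^2 = 1 is (p_{k-1}, q_{k-1}) = (p_1, q_1); compute convergents through index 1.
Convergents (p_i = a_i*p_{i-1} + p_{i-2}, q_i = a_i*q_{i-1} + q_{i-2} with p_{-2}=0, p_{-1}=1, q_{-2}=1, q_{-1}=0):
  i=0: a_0=16, p_0 = 16*1 + 0 = 16, q_0 = 16*0 + 1 = 1.
  i=1: a_1=16, p_1 = 16*16 + 1 = 257, q_1 = 16*1 + 0 = 16.
Check: 257^2 - 258*16^2 = 66049 - 66048 = 1, so (x, y) = (257, 16) solves the equation, and by the theorem it is the least positive solution.

(x, y) = (257, 16)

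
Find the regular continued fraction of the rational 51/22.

[2; 3, 7]

Run the Euclidean algorithm on 51 and 22; the successive quotients are the partial quotients a_0, a_1, ... (each step inverts the fractional part left over by the previous one):
  51 = 2*22 + 7, so a_0 = 2.
  22 = 3*7 + 1, so a_1 = 3.
  7 = 7*1 + 0, so a_2 = 7.
The remainder reaches 0 after 3 divisions, so the expansion has 3 partial quotients, read off in order.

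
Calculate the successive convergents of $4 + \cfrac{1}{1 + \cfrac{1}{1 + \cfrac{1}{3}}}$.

Using the convergent recurrence p_i = a_i*p_{i-1} + p_{i-2}, q_i = a_i*q_{i-1} + q_{i-2} with p_{-2}=0, p_{-1}=1, q_{-2}=1, q_{-1}=0:
  i=0: a_0=4, p_0 = 4*1 + 0 = 4, q_0 = 4*0 + 1 = 1.
  i=1: a_1=1, p_1 = 1*4 + 1 = 5, q_1 = 1*1 + 0 = 1.
  i=2: a_2=1, p_2 = 1*5 + 4 = 9, q_2 = 1*1 + 1 = 2.
  i=3: a_3=3, p_3 = 3*9 + 5 = 32, q_3 = 3*2 + 1 = 7.

4/1, 5/1, 9/2, 32/7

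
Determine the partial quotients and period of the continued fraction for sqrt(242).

Write x_i = (sqrt(242) + m_i)/d_i with (m_0, d_0) = (0, 1). a_0 = floor(sqrt(242)) = 15, since 15^2 = 225 <= 242 < 256 = 16^2.
Iterate m_{i+1} = d_i*a_i - m_i, d_{i+1} = (242 - m_{i+1}^2)/d_i, a_{i+1} = floor((a_0 + m_{i+1})/d_{i+1}):
  m_1 = 1*15 - 0 = 15, d_1 = (242 - 15^2)/1 = 17/1 = 17, a_1 = floor((15 + 15)/17) = 1.
  m_2 = 17*1 - 15 = 2, d_2 = (242 - 2^2)/17 = 238/17 = 14, a_2 = floor((15 + 2)/14) = 1.
  m_3 = 14*1 - 2 = 12, d_3 = (242 - 12^2)/14 = 98/14 = 7, a_3 = floor((15 + 12)/7) = 3.
  m_4 = 7*3 - 12 = 9, d_4 = (242 - 9^2)/7 = 161/7 = 23, a_4 = floor((15 + 9)/23) = 1.
  m_5 = 23*1 - 9 = 14, d_5 = (242 - 14^2)/23 = 46/23 = 2, a_5 = floor((15 + 14)/2) = 14.
  m_6 = 2*14 - 14 = 14, d_6 = (242 - 14^2)/2 = 46/2 = 23, a_6 = floor((15 + 14)/23) = 1.
  m_7 = 23*1 - 14 = 9, d_7 = (242 - 9^2)/23 = 161/23 = 7, a_7 = floor((15 + 9)/7) = 3.
  m_8 = 7*3 - 9 = 12, d_8 = (242 - 12^2)/7 = 98/7 = 14, a_8 = floor((15 + 12)/14) = 1.
  m_9 = 14*1 - 12 = 2, d_9 = (242 - 2^2)/14 = 238/14 = 17, a_9 = floor((15 + 2)/17) = 1.
  m_10 = 17*1 - 2 = 15, d_10 = (242 - 15^2)/17 = 17/17 = 1, a_10 = floor((15 + 15)/1) = 30.
  m_11 = 1*30 - 15 = 15, d_11 = (242 - 15^2)/1 = 17/1 = 17: (m_11, d_11) = (m_1, d_1) = (15, 17), so from here the quotients repeat a_1, ..., a_10; the period length is 10.
Hence the expansion of sqrt(242) is a_0 = 15 followed by the repeating block 1, 1, 3, 1, 14, 1, 3, 1, 1, 30 (period 10).

[15; (1, 1, 3, 1, 14, 1, 3, 1, 1, 30)]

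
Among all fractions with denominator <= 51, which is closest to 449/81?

Expand x = 449/81 as a continued fraction with the Euclidean algorithm:
  449 = 5*81 + 44, so a_0 = 5.
  81 = 1*44 + 37, so a_1 = 1.
  44 = 1*37 + 7, so a_2 = 1.
  37 = 5*7 + 2, so a_3 = 5.
  7 = 3*2 + 1, so a_4 = 3.
  2 = 2*1 + 0, so a_5 = 2.
so x = [5; 1, 1, 5, 3, 2].
Convergents (p_i = a_i*p_{i-1} + p_{i-2}, q_i = a_i*q_{i-1} + q_{i-2} with p_{-2}=0, p_{-1}=1, q_{-2}=1, q_{-1}=0), until the denominator exceeds 51:
  i=0: a_0=5, p_0 = 5*1 + 0 = 5, q_0 = 5*0 + 1 = 1.
  i=1: a_1=1, p_1 = 1*5 + 1 = 6, q_1 = 1*1 + 0 = 1.
  i=2: a_2=1, p_2 = 1*6 + 5 = 11, q_2 = 1*1 + 1 = 2.
  i=3: a_3=5, p_3 = 5*11 + 6 = 61, q_3 = 5*2 + 1 = 11.
  i=4: a_4=3, p_4 = 3*61 + 11 = 194, q_4 = 3*11 + 2 = 35.
  i=5: a_5=2, p_5 = 2*194 + 61 = 449, q_5 = 2*35 + 11 = 81.
q_5 = 81 > 51, so the last convergent with denominator <= 51 is p_4/q_4 = 194/35.
The closest fraction with denominator <= 51 is either p_4/q_4 or the intermediate fraction (k*p_4 + p_3)/(k*q_4 + q_3) with the largest k >= 1 whose denominator stays <= 51; these approach x as k grows, and every other convergent or intermediate fraction in range is farther away.
Largest k: floor((51 - q_3)/q_4) = floor((51 - 11)/35) = 1.
That gives (1*194 + 61)/(1*35 + 11) = 255/46.
Compare the errors: |x - 194/35| = |449*35 - 194*81|/(81*35) = 1/2835, and |x - 255/46| = |449*46 - 255*81|/(81*46) = 1/3726.
Cross-multiplying, 1*2835 = 2835 < 3726 = 1*3726, so 1/3726 is smaller: the intermediate fraction 255/46 is closer to x than 194/35.

255/46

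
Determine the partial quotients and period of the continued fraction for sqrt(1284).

Write x_i = (sqrt(1284) + m_i)/d_i with (m_0, d_0) = (0, 1). a_0 = floor(sqrt(1284)) = 35, since 35^2 = 1225 <= 1284 < 1296 = 36^2.
Iterate m_{i+1} = d_i*a_i - m_i, d_{i+1} = (1284 - m_{i+1}^2)/d_i, a_{i+1} = floor((a_0 + m_{i+1})/d_{i+1}):
  m_1 = 1*35 - 0 = 35, d_1 = (1284 - 35^2)/1 = 59/1 = 59, a_1 = floor((35 + 35)/59) = 1.
  m_2 = 59*1 - 35 = 24, d_2 = (1284 - 24^2)/59 = 708/59 = 12, a_2 = floor((35 + 24)/12) = 4.
  m_3 = 12*4 - 24 = 24, d_3 = (1284 - 24^2)/12 = 708/12 = 59, a_3 = floor((35 + 24)/59) = 1.
  m_4 = 59*1 - 24 = 35, d_4 = (1284 - 35^2)/59 = 59/59 = 1, a_4 = floor((35 + 35)/1) = 70.
  m_5 = 1*70 - 35 = 35, d_5 = (1284 - 35^2)/1 = 59/1 = 59: (m_5, d_5) = (m_1, d_1) = (35, 59), so from here the quotients repeat a_1, ..., a_4; the period length is 4.
Hence the expansion of sqrt(1284) is a_0 = 35 followed by the repeating block 1, 4, 1, 70 (period 4).

[35; (1, 4, 1, 70)]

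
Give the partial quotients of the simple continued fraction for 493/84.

[5; 1, 6, 1, 1, 1, 3]

Run the Euclidean algorithm on 493 and 84; the successive quotients are the partial quotients a_0, a_1, ... (each step inverts the fractional part left over by the previous one):
  493 = 5*84 + 73, so a_0 = 5.
  84 = 1*73 + 11, so a_1 = 1.
  73 = 6*11 + 7, so a_2 = 6.
  11 = 1*7 + 4, so a_3 = 1.
  7 = 1*4 + 3, so a_4 = 1.
  4 = 1*3 + 1, so a_5 = 1.
  3 = 3*1 + 0, so a_6 = 3.
The remainder reaches 0 after 7 divisions, so the expansion has 7 partial quotients, read off in order.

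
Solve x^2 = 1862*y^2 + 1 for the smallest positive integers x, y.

(x, y) = (14982337, 347208)

First expand sqrt(1862) as a continued fraction. With x_i = (sqrt(1862) + m_i)/d_i and (m_0, d_0) = (0, 1): a_0 = floor(sqrt(1862)) = 43, since 43^2 = 1849 <= 1862 < 1936 = 44^2.
Iterate m_{i+1} = d_i*a_i - m_i, d_{i+1} = (1862 - m_{i+1}^2)/d_i, a_{i+1} = floor((a_0 + m_{i+1})/d_{i+1}):
  m_1 = 1*43 - 0 = 43, d_1 = (1862 - 43^2)/1 = 13/1 = 13, a_1 = floor((43 + 43)/13) = 6.
  m_2 = 13*6 - 43 = 35, d_2 = (1862 - 35^2)/13 = 637/13 = 49, a_2 = floor((43 + 35)/49) = 1.
  m_3 = 49*1 - 35 = 14, d_3 = (1862 - 14^2)/49 = 1666/49 = 34, a_3 = floor((43 + 14)/34) = 1.
  m_4 = 34*1 - 14 = 20, d_4 = (1862 - 20^2)/34 = 1462/34 = 43, a_4 = floor((43 + 20)/43) = 1.
  m_5 = 43*1 - 20 = 23, d_5 = (1862 - 23^2)/43 = 1333/43 = 31, a_5 = floor((43 + 23)/31) = 2.
  m_6 = 31*2 - 23 = 39, d_6 = (1862 - 39^2)/31 = 341/31 = 11, a_6 = floor((43 + 39)/11) = 7.
  m_7 = 11*7 - 39 = 38, d_7 = (1862 - 38^2)/11 = 418/11 = 38, a_7 = floor((43 + 38)/38) = 2.
  m_8 = 38*2 - 38 = 38, d_8 = (1862 - 38^2)/38 = 418/38 = 11, a_8 = floor((43 + 38)/11) = 7.
  m_9 = 11*7 - 38 = 39, d_9 = (1862 - 39^2)/11 = 341/11 = 31, a_9 = floor((43 + 39)/31) = 2.
  m_10 = 31*2 - 39 = 23, d_10 = (1862 - 23^2)/31 = 1333/31 = 43, a_10 = floor((43 + 23)/43) = 1.
  m_11 = 43*1 - 23 = 20, d_11 = (1862 - 20^2)/43 = 1462/43 = 34, a_11 = floor((43 + 20)/34) = 1.
  m_12 = 34*1 - 20 = 14, d_12 = (1862 - 14^2)/34 = 1666/34 = 49, a_12 = floor((43 + 14)/49) = 1.
  m_13 = 49*1 - 14 = 35, d_13 = (1862 - 35^2)/49 = 637/49 = 13, a_13 = floor((43 + 35)/13) = 6.
  m_14 = 13*6 - 35 = 43, d_14 = (1862 - 43^2)/13 = 13/13 = 1, a_14 = floor((43 + 43)/1) = 86.
  m_15 = 1*86 - 43 = 43, d_15 = (1862 - 43^2)/1 = 13/1 = 13: (m_15, d_15) = (m_1, d_1) = (43, 13), so from here the quotients repeat a_1, ..., a_14; the period length is 14.
So sqrt(1862) = [43; (6, 1, 1, 1, 2, 7, 2, 7, 2, 1, 1, 1, 6, 86)] with period length k = 14.
k is even, so the fundamental solution of x^2 - 1862y^2 = 1 is (p_{k-1}, q_{k-1}) = (p_13, q_13); compute convergents through index 13.
Convergents (p_i = a_i*p_{i-1} + p_{i-2}, q_i = a_i*q_{i-1} + q_{i-2} with p_{-2}=0, p_{-1}=1, q_{-2}=1, q_{-1}=0):
  i=0: a_0=43, p_0 = 43*1 + 0 = 43, q_0 = 43*0 + 1 = 1.
  i=1: a_1=6, p_1 = 6*43 + 1 = 259, q_1 = 6*1 + 0 = 6.
  i=2: a_2=1, p_2 = 1*259 + 43 = 302, q_2 = 1*6 + 1 = 7.
  i=3: a_3=1, p_3 = 1*302 + 259 = 561, q_3 = 1*7 + 6 = 13.
  i=4: a_4=1, p_4 = 1*561 + 302 = 863, q_4 = 1*13 + 7 = 20.
  i=5: a_5=2, p_5 = 2*863 + 561 = 2287, q_5 = 2*20 + 13 = 53.
  i=6: a_6=7, p_6 = 7*2287 + 863 = 16872, q_6 = 7*53 + 20 = 391.
  i=7: a_7=2, p_7 = 2*16872 + 2287 = 36031, q_7 = 2*391 + 53 = 835.
  i=8: a_8=7, p_8 = 7*36031 + 16872 = 269089, q_8 = 7*835 + 391 = 6236.
  i=9: a_9=2, p_9 = 2*269089 + 36031 = 574209, q_9 = 2*6236 + 835 = 13307.
  i=10: a_10=1, p_10 = 1*574209 + 269089 = 843298, q_10 = 1*13307 + 6236 = 19543.
  i=11: a_11=1, p_11 = 1*843298 + 574209 = 1417507, q_11 = 1*19543 + 13307 = 32850.
  i=12: a_12=1, p_12 = 1*1417507 + 843298 = 2260805, q_12 = 1*32850 + 19543 = 52393.
  i=13: a_13=6, p_13 = 6*2260805 + 1417507 = 14982337, q_13 = 6*52393 + 32850 = 347208.
Check: 14982337^2 - 1862*347208^2 = 224470421981569 - 224470421981568 = 1, so (x, y) = (14982337, 347208) solves the equation, and by the theorem it is the least positive solution.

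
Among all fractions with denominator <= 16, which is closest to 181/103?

7/4

Expand x = 181/103 as a continued fraction with the Euclidean algorithm:
  181 = 1*103 + 78, so a_0 = 1.
  103 = 1*78 + 25, so a_1 = 1.
  78 = 3*25 + 3, so a_2 = 3.
  25 = 8*3 + 1, so a_3 = 8.
  3 = 3*1 + 0, so a_4 = 3.
so x = [1; 1, 3, 8, 3].
Convergents (p_i = a_i*p_{i-1} + p_{i-2}, q_i = a_i*q_{i-1} + q_{i-2} with p_{-2}=0, p_{-1}=1, q_{-2}=1, q_{-1}=0), until the denominator exceeds 16:
  i=0: a_0=1, p_0 = 1*1 + 0 = 1, q_0 = 1*0 + 1 = 1.
  i=1: a_1=1, p_1 = 1*1 + 1 = 2, q_1 = 1*1 + 0 = 1.
  i=2: a_2=3, p_2 = 3*2 + 1 = 7, q_2 = 3*1 + 1 = 4.
  i=3: a_3=8, p_3 = 8*7 + 2 = 58, q_3 = 8*4 + 1 = 33.
q_3 = 33 > 16, so the last convergent with denominator <= 16 is p_2/q_2 = 7/4.
The closest fraction with denominator <= 16 is either p_2/q_2 or the intermediate fraction (k*p_2 + p_1)/(k*q_2 + q_1) with the largest k >= 1 whose denominator stays <= 16; these approach x as k grows, and every other convergent or intermediate fraction in range is farther away.
Largest k: floor((16 - q_1)/q_2) = floor((16 - 1)/4) = 3.
That gives (3*7 + 2)/(3*4 + 1) = 23/13.
Compare the errors: |x - 7/4| = |181*4 - 7*103|/(103*4) = 3/412, and |x - 23/13| = |181*13 - 23*103|/(103*13) = 16/1339.
Cross-multiplying, 3*1339 = 4017 < 6592 = 16*412, so 3/412 is smaller: the convergent 7/4 is closer to x than 23/13.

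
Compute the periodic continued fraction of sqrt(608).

Write x_i = (sqrt(608) + m_i)/d_i with (m_0, d_0) = (0, 1). a_0 = floor(sqrt(608)) = 24, since 24^2 = 576 <= 608 < 625 = 25^2.
Iterate m_{i+1} = d_i*a_i - m_i, d_{i+1} = (608 - m_{i+1}^2)/d_i, a_{i+1} = floor((a_0 + m_{i+1})/d_{i+1}):
  m_1 = 1*24 - 0 = 24, d_1 = (608 - 24^2)/1 = 32/1 = 32, a_1 = floor((24 + 24)/32) = 1.
  m_2 = 32*1 - 24 = 8, d_2 = (608 - 8^2)/32 = 544/32 = 17, a_2 = floor((24 + 8)/17) = 1.
  m_3 = 17*1 - 8 = 9, d_3 = (608 - 9^2)/17 = 527/17 = 31, a_3 = floor((24 + 9)/31) = 1.
  m_4 = 31*1 - 9 = 22, d_4 = (608 - 22^2)/31 = 124/31 = 4, a_4 = floor((24 + 22)/4) = 11.
  m_5 = 4*11 - 22 = 22, d_5 = (608 - 22^2)/4 = 124/4 = 31, a_5 = floor((24 + 22)/31) = 1.
  m_6 = 31*1 - 22 = 9, d_6 = (608 - 9^2)/31 = 527/31 = 17, a_6 = floor((24 + 9)/17) = 1.
  m_7 = 17*1 - 9 = 8, d_7 = (608 - 8^2)/17 = 544/17 = 32, a_7 = floor((24 + 8)/32) = 1.
  m_8 = 32*1 - 8 = 24, d_8 = (608 - 24^2)/32 = 32/32 = 1, a_8 = floor((24 + 24)/1) = 48.
  m_9 = 1*48 - 24 = 24, d_9 = (608 - 24^2)/1 = 32/1 = 32: (m_9, d_9) = (m_1, d_1) = (24, 32), so from here the quotients repeat a_1, ..., a_8; the period length is 8.
Hence the expansion of sqrt(608) is a_0 = 24 followed by the repeating block 1, 1, 1, 11, 1, 1, 1, 48 (period 8).

[24; (1, 1, 1, 11, 1, 1, 1, 48)]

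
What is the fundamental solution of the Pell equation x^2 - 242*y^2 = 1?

First expand sqrt(242) as a continued fraction. With x_i = (sqrt(242) + m_i)/d_i and (m_0, d_0) = (0, 1): a_0 = floor(sqrt(242)) = 15, since 15^2 = 225 <= 242 < 256 = 16^2.
Iterate m_{i+1} = d_i*a_i - m_i, d_{i+1} = (242 - m_{i+1}^2)/d_i, a_{i+1} = floor((a_0 + m_{i+1})/d_{i+1}):
  m_1 = 1*15 - 0 = 15, d_1 = (242 - 15^2)/1 = 17/1 = 17, a_1 = floor((15 + 15)/17) = 1.
  m_2 = 17*1 - 15 = 2, d_2 = (242 - 2^2)/17 = 238/17 = 14, a_2 = floor((15 + 2)/14) = 1.
  m_3 = 14*1 - 2 = 12, d_3 = (242 - 12^2)/14 = 98/14 = 7, a_3 = floor((15 + 12)/7) = 3.
  m_4 = 7*3 - 12 = 9, d_4 = (242 - 9^2)/7 = 161/7 = 23, a_4 = floor((15 + 9)/23) = 1.
  m_5 = 23*1 - 9 = 14, d_5 = (242 - 14^2)/23 = 46/23 = 2, a_5 = floor((15 + 14)/2) = 14.
  m_6 = 2*14 - 14 = 14, d_6 = (242 - 14^2)/2 = 46/2 = 23, a_6 = floor((15 + 14)/23) = 1.
  m_7 = 23*1 - 14 = 9, d_7 = (242 - 9^2)/23 = 161/23 = 7, a_7 = floor((15 + 9)/7) = 3.
  m_8 = 7*3 - 9 = 12, d_8 = (242 - 12^2)/7 = 98/7 = 14, a_8 = floor((15 + 12)/14) = 1.
  m_9 = 14*1 - 12 = 2, d_9 = (242 - 2^2)/14 = 238/14 = 17, a_9 = floor((15 + 2)/17) = 1.
  m_10 = 17*1 - 2 = 15, d_10 = (242 - 15^2)/17 = 17/17 = 1, a_10 = floor((15 + 15)/1) = 30.
  m_11 = 1*30 - 15 = 15, d_11 = (242 - 15^2)/1 = 17/1 = 17: (m_11, d_11) = (m_1, d_1) = (15, 17), so from here the quotients repeat a_1, ..., a_10; the period length is 10.
So sqrt(242) = [15; (1, 1, 3, 1, 14, 1, 3, 1, 1, 30)] with period length k = 10.
k is even, so the fundamental solution of x^2 - 242y^2 = 1 is (p_{k-1}, q_{k-1}) = (p_9, q_9); compute convergents through index 9.
Convergents (p_i = a_i*p_{i-1} + p_{i-2}, q_i = a_i*q_{i-1} + q_{i-2} with p_{-2}=0, p_{-1}=1, q_{-2}=1, q_{-1}=0):
  i=0: a_0=15, p_0 = 15*1 + 0 = 15, q_0 = 15*0 + 1 = 1.
  i=1: a_1=1, p_1 = 1*15 + 1 = 16, q_1 = 1*1 + 0 = 1.
  i=2: a_2=1, p_2 = 1*16 + 15 = 31, q_2 = 1*1 + 1 = 2.
  i=3: a_3=3, p_3 = 3*31 + 16 = 109, q_3 = 3*2 + 1 = 7.
  i=4: a_4=1, p_4 = 1*109 + 31 = 140, q_4 = 1*7 + 2 = 9.
  i=5: a_5=14, p_5 = 14*140 + 109 = 2069, q_5 = 14*9 + 7 = 133.
  i=6: a_6=1, p_6 = 1*2069 + 140 = 2209, q_6 = 1*133 + 9 = 142.
  i=7: a_7=3, p_7 = 3*2209 + 2069 = 8696, q_7 = 3*142 + 133 = 559.
  i=8: a_8=1, p_8 = 1*8696 + 2209 = 10905, q_8 = 1*559 + 142 = 701.
  i=9: a_9=1, p_9 = 1*10905 + 8696 = 19601, q_9 = 1*701 + 559 = 1260.
Check: 19601^2 - 242*1260^2 = 384199201 - 384199200 = 1, so (x, y) = (19601, 1260) solves the equation, and by the theorem it is the least positive solution.

(x, y) = (19601, 1260)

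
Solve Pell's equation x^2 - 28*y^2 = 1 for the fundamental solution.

(x, y) = (127, 24)

First expand sqrt(28) as a continued fraction. With x_i = (sqrt(28) + m_i)/d_i and (m_0, d_0) = (0, 1): a_0 = floor(sqrt(28)) = 5, since 5^2 = 25 <= 28 < 36 = 6^2.
Iterate m_{i+1} = d_i*a_i - m_i, d_{i+1} = (28 - m_{i+1}^2)/d_i, a_{i+1} = floor((a_0 + m_{i+1})/d_{i+1}):
  m_1 = 1*5 - 0 = 5, d_1 = (28 - 5^2)/1 = 3/1 = 3, a_1 = floor((5 + 5)/3) = 3.
  m_2 = 3*3 - 5 = 4, d_2 = (28 - 4^2)/3 = 12/3 = 4, a_2 = floor((5 + 4)/4) = 2.
  m_3 = 4*2 - 4 = 4, d_3 = (28 - 4^2)/4 = 12/4 = 3, a_3 = floor((5 + 4)/3) = 3.
  m_4 = 3*3 - 4 = 5, d_4 = (28 - 5^2)/3 = 3/3 = 1, a_4 = floor((5 + 5)/1) = 10.
  m_5 = 1*10 - 5 = 5, d_5 = (28 - 5^2)/1 = 3/1 = 3: (m_5, d_5) = (m_1, d_1) = (5, 3), so from here the quotients repeat a_1, ..., a_4; the period length is 4.
So sqrt(28) = [5; (3, 2, 3, 10)] with period length k = 4.
k is even, so the fundamental solution of x^2 - 28y^2 = 1 is (p_{k-1}, q_{k-1}) = (p_3, q_3); compute convergents through index 3.
Convergents (p_i = a_i*p_{i-1} + p_{i-2}, q_i = a_i*q_{i-1} + q_{i-2} with p_{-2}=0, p_{-1}=1, q_{-2}=1, q_{-1}=0):
  i=0: a_0=5, p_0 = 5*1 + 0 = 5, q_0 = 5*0 + 1 = 1.
  i=1: a_1=3, p_1 = 3*5 + 1 = 16, q_1 = 3*1 + 0 = 3.
  i=2: a_2=2, p_2 = 2*16 + 5 = 37, q_2 = 2*3 + 1 = 7.
  i=3: a_3=3, p_3 = 3*37 + 16 = 127, q_3 = 3*7 + 3 = 24.
Check: 127^2 - 28*24^2 = 16129 - 16128 = 1, so (x, y) = (127, 24) solves the equation, and by the theorem it is the least positive solution.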